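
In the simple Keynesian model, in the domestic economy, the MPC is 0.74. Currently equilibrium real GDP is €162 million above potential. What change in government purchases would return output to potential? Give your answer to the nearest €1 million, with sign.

−€42 million

Spending multiplier = 1/(1 − MPC) = 1/(1 − 0.74) = 1/0.26 ≈ 3.846.
Need ΔY = −€162 million, so ΔG = ΔY/k = (−€162 million) × 0.26 ≈ −€42 million.
The government should cut government purchases by €42 million.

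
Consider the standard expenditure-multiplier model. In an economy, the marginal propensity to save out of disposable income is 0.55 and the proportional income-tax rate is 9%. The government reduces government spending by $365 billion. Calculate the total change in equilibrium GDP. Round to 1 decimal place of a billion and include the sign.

MPC = 1 − MPS = 1 − 0.55 = 0.45.
Spending multiplier = 1/(1 − c(1−t)) = 1/(1 − 0.45×0.91) = 1/0.5905 ≈ 1.693.
ΔY = k × ΔG = (−$365 billion) / 0.5905 ≈ −$618.1 billion.

−$618.1 billion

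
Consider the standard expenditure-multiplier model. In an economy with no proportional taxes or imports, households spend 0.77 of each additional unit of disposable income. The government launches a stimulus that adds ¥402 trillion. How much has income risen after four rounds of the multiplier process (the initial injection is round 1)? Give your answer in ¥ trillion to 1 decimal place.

¥1,133.4 trillion

Round 1 adds ΔG = ¥402 trillion; each later round is MPC = 0.77 times the previous.
After 4 rounds: 402 + 309.54 + 238.3458 + 183.526266 = ΔG·(1 − c^4)/(1 − c) = 402 × (1 − 0.35153041)/0.23 ≈ ¥1,133.4 trillion.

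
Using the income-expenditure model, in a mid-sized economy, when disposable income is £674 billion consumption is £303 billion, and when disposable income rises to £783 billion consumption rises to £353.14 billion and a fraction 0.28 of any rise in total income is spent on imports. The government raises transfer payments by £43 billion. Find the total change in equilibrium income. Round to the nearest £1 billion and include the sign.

MPC = ΔC/ΔYd = (353.14 − 303)/(783 − 674) = 50.14/109 = 0.46.
The transfer change shifts disposable income by +£43 billion, so first-round consumption changes by c·ΔTR = 0.46 × (+£43 billion) = +£19.78 billion.
Expenditure multiplier = 1/(1 − c + m) = 1/(1 − 0.46 + 0.28) = 1/0.82 ≈ 1.22.
The transfer multiplier is c × k ≈ 0.561, so ΔY = k × (c·ΔTR) = (+£19.78 billion) / 0.82 ≈ +£24 billion.

+£24 billion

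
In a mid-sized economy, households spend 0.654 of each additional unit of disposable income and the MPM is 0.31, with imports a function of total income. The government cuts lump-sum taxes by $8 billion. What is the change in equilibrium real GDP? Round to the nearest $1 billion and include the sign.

+$8 billion

A lump-sum tax change of −$8 billion shifts disposable income by +$8 billion; first-round consumption changes by −c × ΔT = −0.654 × (−$8 billion) = +$5.232 billion.
Expenditure multiplier = 1/(1 − c + m) = 1/(1 − 0.654 + 0.31) = 1/0.656 ≈ 1.524.
The tax multiplier is −c × k ≈ −0.997, so ΔY = k × (−c·ΔT) = (+$5.232 billion) / 0.656 ≈ +$8 billion.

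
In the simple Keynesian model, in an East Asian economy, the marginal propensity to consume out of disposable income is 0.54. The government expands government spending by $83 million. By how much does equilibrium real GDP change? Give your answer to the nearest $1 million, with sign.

Expenditure multiplier = 1/(1 − MPC) = 1/(1 − 0.54) = 1/0.46 ≈ 2.174.
ΔY = k × ΔG = (+$83 million) / 0.46 ≈ +$180 million.

+$180 million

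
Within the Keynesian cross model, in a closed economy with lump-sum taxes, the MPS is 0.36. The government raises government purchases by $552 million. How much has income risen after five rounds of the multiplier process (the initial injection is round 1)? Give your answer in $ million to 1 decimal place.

MPC = 1 − MPS = 1 − 0.36 = 0.64.
Round 1 adds ΔG = $552 million; each later round is MPC = 0.64 times the previous.
After 5 rounds: 552 + 353.28 + 226.0992 + 144.703488 + 92.61023232 = ΔG·(1 − c^5)/(1 − c) = 552 × (1 − 0.1073741824)/0.36 ≈ $1,368.7 million.

$1,368.7 million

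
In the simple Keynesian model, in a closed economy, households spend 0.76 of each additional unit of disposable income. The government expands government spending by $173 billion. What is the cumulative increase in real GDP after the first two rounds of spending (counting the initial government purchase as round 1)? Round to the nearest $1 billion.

Round 1 adds ΔG = $173 billion; each later round is MPC = 0.76 times the previous.
After 2 rounds: 173 + 131.48 = ΔG·(1 − c^2)/(1 − c) = 173 × (1 − 0.5776)/0.24 ≈ $304 billion.

$304 billion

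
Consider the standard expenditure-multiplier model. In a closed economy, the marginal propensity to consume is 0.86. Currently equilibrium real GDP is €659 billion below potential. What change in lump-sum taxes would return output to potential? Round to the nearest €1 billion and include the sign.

−€107 billion

Spending multiplier = 1/(1 − MPC) = 1/(1 − 0.86) = 1/0.14 ≈ 7.143.
Tax multiplier = −c·k = −0.86/0.14 ≈ −6.143. Need ΔY = +€659 billion, so ΔT = ΔY/(−c·k) = −(+€659 billion) × 0.14 / 0.86 ≈ −€107 billion.
The government should cut lump-sum taxes by €107 billion.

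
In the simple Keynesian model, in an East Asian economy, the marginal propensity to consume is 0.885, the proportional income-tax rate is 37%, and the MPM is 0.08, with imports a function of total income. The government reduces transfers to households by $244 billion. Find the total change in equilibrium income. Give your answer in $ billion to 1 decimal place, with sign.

The transfer change shifts disposable income by −$244 billion, so first-round consumption changes by c·ΔTR = 0.885 × (−$244 billion) = −$215.94 billion.
Expenditure multiplier = 1/(1 − c(1−t) + m) = 1/(1 − 0.885×0.63 + 0.08) = 1/0.52245 ≈ 1.914.
The transfer multiplier is c × k ≈ 1.694, so ΔY = k × (c·ΔTR) = (−$215.94 billion) / 0.52245 ≈ −$413.3 billion.

−$413.3 billion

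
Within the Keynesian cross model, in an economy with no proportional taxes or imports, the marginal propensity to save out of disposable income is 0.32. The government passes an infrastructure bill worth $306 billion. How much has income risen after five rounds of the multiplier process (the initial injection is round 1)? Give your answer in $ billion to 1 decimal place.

MPC = 1 − MPS = 1 − 0.32 = 0.68.
Round 1 adds ΔG = $306 billion; each later round is MPC = 0.68 times the previous.
After 5 rounds: 306 + 208.08 + 141.4944 + 96.216192 + 65.42701056 = ΔG·(1 − c^5)/(1 − c) = 306 × (1 − 0.1453933568)/0.32 ≈ $817.2 billion.

$817.2 billion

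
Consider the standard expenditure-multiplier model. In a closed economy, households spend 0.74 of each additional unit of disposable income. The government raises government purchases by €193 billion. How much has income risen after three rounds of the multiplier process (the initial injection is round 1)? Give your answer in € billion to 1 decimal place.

€441.5 billion

Round 1 adds ΔG = €193 billion; each later round is MPC = 0.74 times the previous.
After 3 rounds: 193 + 142.82 + 105.6868 = ΔG·(1 − c^3)/(1 − c) = 193 × (1 − 0.405224)/0.26 ≈ €441.5 billion.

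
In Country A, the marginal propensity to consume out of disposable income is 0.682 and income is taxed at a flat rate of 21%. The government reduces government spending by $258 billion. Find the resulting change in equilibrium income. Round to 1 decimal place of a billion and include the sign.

Expenditure multiplier = 1/(1 − c(1−t)) = 1/(1 − 0.682×0.79) = 1/0.46122 ≈ 2.168.
ΔY = k × ΔG = (−$258 billion) / 0.46122 ≈ −$559.4 billion.

−$559.4 billion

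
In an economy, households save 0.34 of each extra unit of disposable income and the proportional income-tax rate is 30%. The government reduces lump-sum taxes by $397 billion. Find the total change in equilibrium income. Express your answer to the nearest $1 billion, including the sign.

+$487 billion

MPC = 1 − MPS = 1 − 0.34 = 0.66.
A lump-sum tax change of −$397 billion shifts disposable income by +$397 billion; first-round consumption changes by −c × ΔT = −0.66 × (−$397 billion) = +$262.02 billion.
Expenditure multiplier = 1/(1 − c(1−t)) = 1/(1 − 0.66×0.7) = 1/0.538 ≈ 1.859.
The tax multiplier is −c × k ≈ −1.227, so ΔY = k × (−c·ΔT) = (+$262.02 billion) / 0.538 ≈ +$487 billion.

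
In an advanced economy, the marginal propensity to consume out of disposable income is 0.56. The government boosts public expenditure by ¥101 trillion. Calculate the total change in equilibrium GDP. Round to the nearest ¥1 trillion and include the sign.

+¥230 trillion

Spending multiplier = 1/(1 − MPC) = 1/(1 − 0.56) = 1/0.44 ≈ 2.273.
ΔY = k × ΔG = (+¥101 trillion) / 0.44 ≈ +¥230 trillion.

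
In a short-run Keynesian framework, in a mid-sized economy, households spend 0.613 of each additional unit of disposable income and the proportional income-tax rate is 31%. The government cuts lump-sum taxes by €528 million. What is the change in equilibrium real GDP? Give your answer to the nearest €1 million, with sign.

A lump-sum tax change of −€528 million shifts disposable income by +€528 million; first-round consumption changes by −c × ΔT = −0.613 × (−€528 million) = +€323.664 million.
Expenditure multiplier = 1/(1 − c(1−t)) = 1/(1 − 0.613×0.69) = 1/0.57703 ≈ 1.733.
The tax multiplier is −c × k ≈ −1.062, so ΔY = k × (−c·ΔT) = (+€323.664 million) / 0.57703 ≈ +€561 million.

+€561 million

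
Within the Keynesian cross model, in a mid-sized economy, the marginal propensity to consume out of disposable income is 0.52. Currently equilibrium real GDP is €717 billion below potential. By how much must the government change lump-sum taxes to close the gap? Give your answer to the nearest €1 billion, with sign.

Spending multiplier = 1/(1 − MPC) = 1/(1 − 0.52) = 1/0.48 ≈ 2.083.
Tax multiplier = −c·k = −0.52/0.48 ≈ −1.083. Need ΔY = +€717 billion, so ΔT = ΔY/(−c·k) = −(+€717 billion) × 0.48 / 0.52 ≈ −€662 billion.
The government should cut lump-sum taxes by €662 billion.

−€662 billion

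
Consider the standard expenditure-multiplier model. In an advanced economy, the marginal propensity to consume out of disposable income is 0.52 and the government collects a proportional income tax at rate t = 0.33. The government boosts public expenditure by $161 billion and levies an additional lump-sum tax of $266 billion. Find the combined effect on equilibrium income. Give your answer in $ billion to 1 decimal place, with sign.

Expenditure multiplier = 1/(1 − c(1−t)) = 1/(1 − 0.52×0.67) = 1/0.6516 ≈ 1.535.
ΔG contributes k·ΔG = (+$161 billion) / 0.6516 ≈ +$247.1 billion.
ΔT of +$266 billion changes first-round spending by −c·ΔT = −$138.32 billion, contributing k·(−c·ΔT) = (−$138.32 billion) / 0.6516 ≈ −$212.3 billion.
Net ΔY = k(ΔG − c·ΔT) = (+$22.68 billion) / 0.6516 ≈ +$34.8 billion.

+$34.8 billion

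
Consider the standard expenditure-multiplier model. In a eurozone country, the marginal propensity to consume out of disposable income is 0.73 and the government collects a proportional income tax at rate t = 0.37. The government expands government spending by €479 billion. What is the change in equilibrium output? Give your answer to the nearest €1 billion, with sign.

Spending multiplier = 1/(1 − c(1−t)) = 1/(1 − 0.73×0.63) = 1/0.5401 ≈ 1.852.
ΔY = k × ΔG = (+€479 billion) / 0.5401 ≈ +€887 billion.

+€887 billion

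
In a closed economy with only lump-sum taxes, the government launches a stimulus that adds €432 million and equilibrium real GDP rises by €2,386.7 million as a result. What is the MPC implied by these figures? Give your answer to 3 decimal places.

0.819

Implied spending multiplier k = ΔY/ΔG = 2,386.7/432 ≈ 5.5248.
Since k = 1/(1 − MPC), MPC = 1 − 1/k = 1 − ΔG/ΔY = 1 − 432/2,386.7 ≈ 0.819.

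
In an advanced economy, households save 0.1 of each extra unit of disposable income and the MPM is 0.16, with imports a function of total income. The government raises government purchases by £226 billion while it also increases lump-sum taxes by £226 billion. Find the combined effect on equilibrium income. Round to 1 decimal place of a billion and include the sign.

MPC = 1 − MPS = 1 − 0.1 = 0.9.
Expenditure multiplier = 1/(1 − c + m) = 1/(1 − 0.9 + 0.16) = 1/0.26 ≈ 3.846.
ΔG contributes k·ΔG = (+£226 billion) / 0.26 ≈ +£869.2 billion.
ΔT of +£226 billion changes first-round spending by −c·ΔT = −£203.4 billion, contributing k·(−c·ΔT) = (−£203.4 billion) / 0.26 ≈ −£782.3 billion.
Net ΔY = k(ΔG − c·ΔT) = (+£22.6 billion) / 0.26 ≈ +£86.9 billion.

+£86.9 billion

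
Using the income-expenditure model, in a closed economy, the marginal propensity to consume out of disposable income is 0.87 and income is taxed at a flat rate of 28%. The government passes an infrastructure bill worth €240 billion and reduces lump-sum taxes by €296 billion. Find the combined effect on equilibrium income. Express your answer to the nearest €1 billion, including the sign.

Expenditure multiplier = 1/(1 − c(1−t)) = 1/(1 − 0.87×0.72) = 1/0.3736 ≈ 2.677.
ΔG contributes k·ΔG = (+€240 billion) / 0.3736 ≈ +€642.4 billion.
ΔT of −€296 billion changes first-round spending by −c·ΔT = +€257.52 billion, contributing k·(−c·ΔT) = (+€257.52 billion) / 0.3736 ≈ +€689.3 billion.
Net ΔY = k(ΔG − c·ΔT) = (+€497.52 billion) / 0.3736 ≈ +€1,332 billion.

+€1,332 billion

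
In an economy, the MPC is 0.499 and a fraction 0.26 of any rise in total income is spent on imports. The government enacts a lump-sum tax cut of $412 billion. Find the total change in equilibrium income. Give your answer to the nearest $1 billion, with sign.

A lump-sum tax change of −$412 billion shifts disposable income by +$412 billion; first-round consumption changes by −c × ΔT = −0.499 × (−$412 billion) = +$205.588 billion.
Expenditure multiplier = 1/(1 − c + m) = 1/(1 − 0.499 + 0.26) = 1/0.761 ≈ 1.314.
The tax multiplier is −c × k ≈ −0.656, so ΔY = k × (−c·ΔT) = (+$205.588 billion) / 0.761 ≈ +$270 billion.

+$270 billion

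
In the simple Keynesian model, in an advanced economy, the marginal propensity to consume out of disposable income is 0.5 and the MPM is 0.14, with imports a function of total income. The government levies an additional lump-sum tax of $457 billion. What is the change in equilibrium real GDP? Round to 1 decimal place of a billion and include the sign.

−$357.0 billion

A lump-sum tax change of +$457 billion shifts disposable income by −$457 billion; first-round consumption changes by −c × ΔT = −0.5 × (+$457 billion) = −$228.5 billion.
Expenditure multiplier = 1/(1 − c + m) = 1/(1 − 0.5 + 0.14) = 1/0.64 ≈ 1.563.
The tax multiplier is −c × k ≈ −0.781, so ΔY = k × (−c·ΔT) = (−$228.5 billion) / 0.64 ≈ −$357 billion.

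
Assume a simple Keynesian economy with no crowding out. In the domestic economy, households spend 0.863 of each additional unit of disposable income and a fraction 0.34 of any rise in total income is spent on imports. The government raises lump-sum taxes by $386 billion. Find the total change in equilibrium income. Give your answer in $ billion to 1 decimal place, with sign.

A lump-sum tax change of +$386 billion shifts disposable income by −$386 billion; first-round consumption changes by −c × ΔT = −0.863 × (+$386 billion) = −$333.118 billion.
Expenditure multiplier = 1/(1 − c + m) = 1/(1 − 0.863 + 0.34) = 1/0.477 ≈ 2.096.
The tax multiplier is −c × k ≈ −1.809, so ΔY = k × (−c·ΔT) = (−$333.118 billion) / 0.477 ≈ −$698.4 billion.

−$698.4 billion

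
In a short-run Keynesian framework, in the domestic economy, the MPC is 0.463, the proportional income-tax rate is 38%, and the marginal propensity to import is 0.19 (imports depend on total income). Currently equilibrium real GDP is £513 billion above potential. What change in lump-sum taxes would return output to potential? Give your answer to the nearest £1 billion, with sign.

+£1,000 billion

Spending multiplier = 1/(1 − c(1−t) + m) = 1/(1 − 0.463×0.62 + 0.19) = 1/0.90294 ≈ 1.107.
Tax multiplier = −c·k = −0.463/0.90294 ≈ −0.513. Need ΔY = −£513 billion, so ΔT = ΔY/(−c·k) = −(−£513 billion) × 0.90294 / 0.463 ≈ +£1,000 billion.
The government should raise lump-sum taxes by £1,000 billion.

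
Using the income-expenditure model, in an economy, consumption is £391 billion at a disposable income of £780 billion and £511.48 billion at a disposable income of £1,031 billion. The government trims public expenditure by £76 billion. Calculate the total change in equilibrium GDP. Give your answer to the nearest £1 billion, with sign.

−£146 billion

MPC = ΔC/ΔYd = (511.48 − 391)/(1,031 − 780) = 120.48/251 = 0.48.
Expenditure multiplier = 1/(1 − MPC) = 1/(1 − 0.48) = 1/0.52 ≈ 1.923.
ΔY = k × ΔG = (−£76 billion) / 0.52 ≈ −£146 billion.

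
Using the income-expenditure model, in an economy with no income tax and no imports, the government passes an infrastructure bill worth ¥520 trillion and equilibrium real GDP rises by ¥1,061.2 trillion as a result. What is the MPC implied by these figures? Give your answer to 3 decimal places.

0.510

Implied spending multiplier k = ΔY/ΔG = 1,061.2/520 ≈ 2.0408.
Since k = 1/(1 − MPC), MPC = 1 − 1/k = 1 − ΔG/ΔY = 1 − 520/1,061.2 ≈ 0.510.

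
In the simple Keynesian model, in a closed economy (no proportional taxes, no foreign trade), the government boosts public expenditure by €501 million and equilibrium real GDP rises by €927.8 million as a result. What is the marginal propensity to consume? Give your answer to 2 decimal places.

Implied spending multiplier k = ΔY/ΔG = 927.8/501 ≈ 1.8519.
Since k = 1/(1 − MPC), MPC = 1 − 1/k = 1 − ΔG/ΔY = 1 − 501/927.8 ≈ 0.46.

0.46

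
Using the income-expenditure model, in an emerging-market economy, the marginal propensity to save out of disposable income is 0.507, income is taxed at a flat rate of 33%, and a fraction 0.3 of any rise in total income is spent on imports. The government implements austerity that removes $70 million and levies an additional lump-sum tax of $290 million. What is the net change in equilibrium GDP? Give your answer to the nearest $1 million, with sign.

−$220 million

MPC = 1 − MPS = 1 − 0.507 = 0.493.
Expenditure multiplier = 1/(1 − c(1−t) + m) = 1/(1 − 0.493×0.67 + 0.3) = 1/0.96969 ≈ 1.031.
ΔG contributes k·ΔG = (−$70 million) / 0.96969 ≈ −$72.2 million.
ΔT of +$290 million changes first-round spending by −c·ΔT = −$142.97 million, contributing k·(−c·ΔT) = (−$142.97 million) / 0.96969 ≈ −$147.4 million.
Net ΔY = k(ΔG − c·ΔT) = (−$212.97 million) / 0.96969 ≈ −$220 million.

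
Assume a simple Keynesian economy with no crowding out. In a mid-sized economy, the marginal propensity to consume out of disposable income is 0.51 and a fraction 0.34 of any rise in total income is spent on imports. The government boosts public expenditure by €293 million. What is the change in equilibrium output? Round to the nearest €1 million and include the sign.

Government-spending multiplier = 1/(1 − c + m) = 1/(1 − 0.51 + 0.34) = 1/0.83 ≈ 1.205.
ΔY = k × ΔG = (+€293 million) / 0.83 ≈ +€353 million.

+€353 million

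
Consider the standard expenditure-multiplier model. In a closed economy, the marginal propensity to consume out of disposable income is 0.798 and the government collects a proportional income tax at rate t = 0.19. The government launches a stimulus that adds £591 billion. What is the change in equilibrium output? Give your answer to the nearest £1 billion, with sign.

Expenditure multiplier = 1/(1 − c(1−t)) = 1/(1 − 0.798×0.81) = 1/0.35362 ≈ 2.828.
ΔY = k × ΔG = (+£591 billion) / 0.35362 ≈ +£1,671 billion.

+£1,671 billion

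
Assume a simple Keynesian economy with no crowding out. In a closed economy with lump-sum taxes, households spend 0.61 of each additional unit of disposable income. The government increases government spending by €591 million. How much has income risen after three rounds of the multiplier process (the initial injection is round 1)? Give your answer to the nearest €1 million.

Round 1 adds ΔG = €591 million; each later round is MPC = 0.61 times the previous.
After 3 rounds: 591 + 360.51 + 219.9111 = ΔG·(1 − c^3)/(1 − c) = 591 × (1 − 0.226981)/0.39 ≈ €1,171 million.

€1,171 million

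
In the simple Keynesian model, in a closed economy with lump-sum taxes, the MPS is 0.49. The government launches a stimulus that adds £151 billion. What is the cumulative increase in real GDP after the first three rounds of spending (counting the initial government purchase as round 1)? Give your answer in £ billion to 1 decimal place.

MPC = 1 − MPS = 1 − 0.49 = 0.51.
Round 1 adds ΔG = £151 billion; each later round is MPC = 0.51 times the previous.
After 3 rounds: 151 + 77.01 + 39.2751 = ΔG·(1 − c^3)/(1 − c) = 151 × (1 − 0.132651)/0.49 ≈ £267.3 billion.

£267.3 billion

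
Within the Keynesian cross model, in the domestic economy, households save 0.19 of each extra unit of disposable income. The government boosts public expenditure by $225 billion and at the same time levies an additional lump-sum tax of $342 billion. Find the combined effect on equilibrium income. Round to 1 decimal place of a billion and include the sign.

MPC = 1 − MPS = 1 − 0.19 = 0.81.
Expenditure multiplier = 1/(1 − MPC) = 1/(1 − 0.81) = 1/0.19 ≈ 5.263.
ΔG contributes k·ΔG = (+$225 billion) / 0.19 ≈ +$1,184.2 billion.
ΔT of +$342 billion changes first-round spending by −c·ΔT = −$277.02 billion, contributing k·(−c·ΔT) = (−$277.02 billion) / 0.19 = −$1,458 billion.
Net ΔY = k(ΔG − c·ΔT) = (−$52.02 billion) / 0.19 ≈ −$273.8 billion.

−$273.8 billion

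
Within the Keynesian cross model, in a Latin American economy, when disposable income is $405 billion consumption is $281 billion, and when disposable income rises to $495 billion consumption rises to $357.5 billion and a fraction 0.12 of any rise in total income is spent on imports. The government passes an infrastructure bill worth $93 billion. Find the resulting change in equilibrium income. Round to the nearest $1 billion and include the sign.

MPC = ΔC/ΔYd = (357.5 − 281)/(495 − 405) = 76.5/90 = 0.85.
Spending multiplier = 1/(1 − c + m) = 1/(1 − 0.85 + 0.12) = 1/0.27 ≈ 3.704.
ΔY = k × ΔG = (+$93 billion) / 0.27 ≈ +$344 billion.

+$344 billion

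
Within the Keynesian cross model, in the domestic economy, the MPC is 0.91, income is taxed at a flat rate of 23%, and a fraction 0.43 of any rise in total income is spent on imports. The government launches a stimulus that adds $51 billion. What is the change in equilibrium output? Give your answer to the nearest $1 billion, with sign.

+$70 billion

Spending multiplier = 1/(1 − c(1−t) + m) = 1/(1 − 0.91×0.77 + 0.43) = 1/0.7293 ≈ 1.371.
ΔY = k × ΔG = (+$51 billion) / 0.7293 ≈ +$70 billion.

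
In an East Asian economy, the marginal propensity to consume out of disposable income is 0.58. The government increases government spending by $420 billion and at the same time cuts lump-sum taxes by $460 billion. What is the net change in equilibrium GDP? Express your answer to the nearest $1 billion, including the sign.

+$1,635 billion

Expenditure multiplier = 1/(1 − MPC) = 1/(1 − 0.58) = 1/0.42 ≈ 2.381.
ΔG contributes k·ΔG = (+$420 billion) / 0.42 = +$1,000 billion.
ΔT of −$460 billion changes first-round spending by −c·ΔT = +$266.8 billion, contributing k·(−c·ΔT) = (+$266.8 billion) / 0.42 ≈ +$635.2 billion.
Net ΔY = k(ΔG − c·ΔT) = (+$686.8 billion) / 0.42 ≈ +$1,635 billion.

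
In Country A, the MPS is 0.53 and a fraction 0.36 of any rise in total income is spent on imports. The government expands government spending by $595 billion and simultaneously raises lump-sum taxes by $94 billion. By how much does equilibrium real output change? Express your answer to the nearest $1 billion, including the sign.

MPC = 1 − MPS = 1 − 0.53 = 0.47.
Expenditure multiplier = 1/(1 − c + m) = 1/(1 − 0.47 + 0.36) = 1/0.89 ≈ 1.124.
ΔG contributes k·ΔG = (+$595 billion) / 0.89 ≈ +$668.5 billion.
ΔT of +$94 billion changes first-round spending by −c·ΔT = −$44.18 billion, contributing k·(−c·ΔT) = (−$44.18 billion) / 0.89 ≈ −$49.6 billion.
Net ΔY = k(ΔG − c·ΔT) = (+$550.82 billion) / 0.89 ≈ +$619 billion.

+$619 billion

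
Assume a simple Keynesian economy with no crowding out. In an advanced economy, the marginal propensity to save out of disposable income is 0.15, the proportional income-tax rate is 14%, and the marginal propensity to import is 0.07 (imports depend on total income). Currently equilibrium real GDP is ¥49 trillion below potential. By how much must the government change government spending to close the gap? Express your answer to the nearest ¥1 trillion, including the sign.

+¥17 trillion

MPC = 1 − MPS = 1 − 0.15 = 0.85.
Spending multiplier = 1/(1 − c(1−t) + m) = 1/(1 − 0.85×0.86 + 0.07) = 1/0.339 ≈ 2.95.
Need ΔY = +¥49 trillion, so ΔG = ΔY/k = (+¥49 trillion) × 0.339 ≈ +¥17 trillion.
The government should increase government spending by ¥17 trillion.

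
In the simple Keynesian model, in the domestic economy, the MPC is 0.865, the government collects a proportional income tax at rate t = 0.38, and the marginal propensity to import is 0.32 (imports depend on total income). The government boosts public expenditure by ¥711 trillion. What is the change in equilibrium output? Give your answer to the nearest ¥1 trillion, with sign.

+¥907 trillion

Spending multiplier = 1/(1 − c(1−t) + m) = 1/(1 − 0.865×0.62 + 0.32) = 1/0.7837 ≈ 1.276.
ΔY = k × ΔG = (+¥711 trillion) / 0.7837 ≈ +¥907 trillion.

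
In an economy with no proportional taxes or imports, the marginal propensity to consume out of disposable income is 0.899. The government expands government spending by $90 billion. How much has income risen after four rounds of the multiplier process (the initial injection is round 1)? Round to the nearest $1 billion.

$309 billion

Round 1 adds ΔG = $90 billion; each later round is MPC = 0.899 times the previous.
After 4 rounds: 90 + 80.91 + 72.73809 + 65.39154291 = ΔG·(1 − c^4)/(1 − c) = 90 × (1 − 0.653188856401)/0.101 ≈ $309 billion.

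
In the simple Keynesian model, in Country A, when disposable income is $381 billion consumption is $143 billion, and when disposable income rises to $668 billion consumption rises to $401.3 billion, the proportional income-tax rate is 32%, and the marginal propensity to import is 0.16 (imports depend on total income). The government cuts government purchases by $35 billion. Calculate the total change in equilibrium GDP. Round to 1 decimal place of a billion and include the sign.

−$63.9 billion

MPC = ΔC/ΔYd = (401.3 − 143)/(668 − 381) = 258.3/287 = 0.9.
Spending multiplier = 1/(1 − c(1−t) + m) = 1/(1 − 0.9×0.68 + 0.16) = 1/0.548 ≈ 1.825.
ΔY = k × ΔG = (−$35 billion) / 0.548 ≈ −$63.9 billion.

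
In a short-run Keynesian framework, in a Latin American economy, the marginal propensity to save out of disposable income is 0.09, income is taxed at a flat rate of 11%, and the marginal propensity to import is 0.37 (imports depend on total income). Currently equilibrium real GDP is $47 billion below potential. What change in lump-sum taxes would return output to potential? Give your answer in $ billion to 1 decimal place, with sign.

MPC = 1 − MPS = 1 − 0.09 = 0.91.
Spending multiplier = 1/(1 − c(1−t) + m) = 1/(1 − 0.91×0.89 + 0.37) = 1/0.5601 ≈ 1.785.
Tax multiplier = −c·k = −0.91/0.5601 ≈ −1.625. Need ΔY = +$47 billion, so ΔT = ΔY/(−c·k) = −(+$47 billion) × 0.5601 / 0.91 ≈ −$28.9 billion.
The government should cut lump-sum taxes by $28.9 billion.

−$28.9 billion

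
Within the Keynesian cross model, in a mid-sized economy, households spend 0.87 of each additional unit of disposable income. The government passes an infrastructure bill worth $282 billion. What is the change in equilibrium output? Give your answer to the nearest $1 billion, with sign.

Government-spending multiplier = 1/(1 − MPC) = 1/(1 − 0.87) = 1/0.13 ≈ 7.692.
ΔY = k × ΔG = (+$282 billion) / 0.13 ≈ +$2,169 billion.

+$2,169 billion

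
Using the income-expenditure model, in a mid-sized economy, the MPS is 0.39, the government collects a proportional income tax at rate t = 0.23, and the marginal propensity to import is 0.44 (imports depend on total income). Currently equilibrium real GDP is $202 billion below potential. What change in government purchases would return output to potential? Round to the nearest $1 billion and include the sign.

MPC = 1 − MPS = 1 − 0.39 = 0.61.
Spending multiplier = 1/(1 − c(1−t) + m) = 1/(1 − 0.61×0.77 + 0.44) = 1/0.9703 ≈ 1.031.
Need ΔY = +$202 billion, so ΔG = ΔY/k = (+$202 billion) × 0.9703 ≈ +$196 billion.
The government should increase government purchases by $196 billion.

+$196 billion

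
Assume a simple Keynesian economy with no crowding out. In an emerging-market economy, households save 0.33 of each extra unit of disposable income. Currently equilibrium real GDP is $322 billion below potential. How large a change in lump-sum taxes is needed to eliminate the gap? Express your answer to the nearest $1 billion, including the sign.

MPC = 1 − MPS = 1 − 0.33 = 0.67.
Spending multiplier = 1/(1 − MPC) = 1/(1 − 0.67) = 1/0.33 ≈ 3.03.
Tax multiplier = −c·k = −0.67/0.33 ≈ −2.03. Need ΔY = +$322 billion, so ΔT = ΔY/(−c·k) = −(+$322 billion) × 0.33 / 0.67 ≈ −$159 billion.
The government should cut lump-sum taxes by $159 billion.

−$159 billion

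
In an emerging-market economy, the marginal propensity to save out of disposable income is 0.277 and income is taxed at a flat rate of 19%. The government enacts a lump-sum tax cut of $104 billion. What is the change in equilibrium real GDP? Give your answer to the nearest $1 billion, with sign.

MPC = 1 − MPS = 1 − 0.277 = 0.723.
A lump-sum tax change of −$104 billion shifts disposable income by +$104 billion; first-round consumption changes by −c × ΔT = −0.723 × (−$104 billion) = +$75.192 billion.
Expenditure multiplier = 1/(1 − c(1−t)) = 1/(1 − 0.723×0.81) = 1/0.41437 ≈ 2.413.
The tax multiplier is −c × k ≈ −1.745, so ΔY = k × (−c·ΔT) = (+$75.192 billion) / 0.41437 ≈ +$181 billion.

+$181 billion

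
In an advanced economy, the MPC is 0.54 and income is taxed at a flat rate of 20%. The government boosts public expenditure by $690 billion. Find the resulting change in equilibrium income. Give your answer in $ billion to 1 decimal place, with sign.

+$1,214.8 billion

Expenditure multiplier = 1/(1 − c(1−t)) = 1/(1 − 0.54×0.8) = 1/0.568 ≈ 1.761.
ΔY = k × ΔG = (+$690 billion) / 0.568 ≈ +$1,214.8 billion.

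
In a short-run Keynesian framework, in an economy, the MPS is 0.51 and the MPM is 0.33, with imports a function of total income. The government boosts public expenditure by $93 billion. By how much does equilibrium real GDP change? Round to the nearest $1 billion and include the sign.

MPC = 1 − MPS = 1 − 0.51 = 0.49.
Spending multiplier = 1/(1 − c + m) = 1/(1 − 0.49 + 0.33) = 1/0.84 ≈ 1.19.
ΔY = k × ΔG = (+$93 billion) / 0.84 ≈ +$111 billion.

+$111 billion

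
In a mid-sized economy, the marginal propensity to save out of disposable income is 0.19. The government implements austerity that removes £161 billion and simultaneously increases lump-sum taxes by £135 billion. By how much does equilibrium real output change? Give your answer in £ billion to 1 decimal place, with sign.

MPC = 1 − MPS = 1 − 0.19 = 0.81.
Expenditure multiplier = 1/(1 − MPC) = 1/(1 − 0.81) = 1/0.19 ≈ 5.263.
ΔG contributes k·ΔG = (−£161 billion) / 0.19 ≈ −£847.4 billion.
ΔT of +£135 billion changes first-round spending by −c·ΔT = −£109.35 billion, contributing k·(−c·ΔT) = (−£109.35 billion) / 0.19 ≈ −£575.5 billion.
Net ΔY = k(ΔG − c·ΔT) = (−£270.35 billion) / 0.19 ≈ −£1,422.9 billion.

−£1,422.9 billion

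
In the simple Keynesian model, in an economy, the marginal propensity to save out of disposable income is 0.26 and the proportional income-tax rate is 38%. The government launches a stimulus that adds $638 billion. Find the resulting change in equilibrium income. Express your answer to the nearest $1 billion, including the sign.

+$1,179 billion

MPC = 1 − MPS = 1 − 0.26 = 0.74.
Expenditure multiplier = 1/(1 − c(1−t)) = 1/(1 − 0.74×0.62) = 1/0.5412 ≈ 1.848.
ΔY = k × ΔG = (+$638 billion) / 0.5412 ≈ +$1,179 billion.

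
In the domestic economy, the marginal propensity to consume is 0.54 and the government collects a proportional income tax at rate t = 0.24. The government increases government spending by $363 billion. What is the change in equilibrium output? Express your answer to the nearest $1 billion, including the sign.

+$616 billion

Expenditure multiplier = 1/(1 − c(1−t)) = 1/(1 − 0.54×0.76) = 1/0.5896 ≈ 1.696.
ΔY = k × ΔG = (+$363 billion) / 0.5896 ≈ +$616 billion.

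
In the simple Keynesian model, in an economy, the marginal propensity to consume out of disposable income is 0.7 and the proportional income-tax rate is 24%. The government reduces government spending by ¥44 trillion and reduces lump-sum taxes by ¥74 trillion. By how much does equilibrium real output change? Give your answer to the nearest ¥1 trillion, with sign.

+¥17 trillion

Expenditure multiplier = 1/(1 − c(1−t)) = 1/(1 − 0.7×0.76) = 1/0.468 ≈ 2.137.
ΔG contributes k·ΔG = (−¥44 trillion) / 0.468 ≈ −¥94 trillion.
ΔT of −¥74 trillion changes first-round spending by −c·ΔT = +¥51.8 trillion, contributing k·(−c·ΔT) = (+¥51.8 trillion) / 0.468 ≈ +¥110.7 trillion.
Net ΔY = k(ΔG − c·ΔT) = (+¥7.8 trillion) / 0.468 ≈ +¥17 trillion.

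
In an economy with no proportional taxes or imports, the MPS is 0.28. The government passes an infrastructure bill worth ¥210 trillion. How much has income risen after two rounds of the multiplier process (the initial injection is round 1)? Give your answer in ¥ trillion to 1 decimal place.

¥361.2 trillion

MPC = 1 − MPS = 1 − 0.28 = 0.72.
Round 1 adds ΔG = ¥210 trillion; each later round is MPC = 0.72 times the previous.
After 2 rounds: 210 + 151.2 = ΔG·(1 − c^2)/(1 − c) = 210 × (1 − 0.5184)/0.28 = ¥361.2 trillion.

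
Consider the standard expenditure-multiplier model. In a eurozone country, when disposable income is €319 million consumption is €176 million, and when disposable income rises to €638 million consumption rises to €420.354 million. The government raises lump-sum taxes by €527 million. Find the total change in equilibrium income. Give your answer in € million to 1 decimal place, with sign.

MPC = ΔC/ΔYd = (420.354 − 176)/(638 − 319) = 244.354/319 = 0.766.
A lump-sum tax change of +€527 million shifts disposable income by −€527 million; first-round consumption changes by −c × ΔT = −0.766 × (+€527 million) = −€403.682 million.
Expenditure multiplier = 1/(1 − MPC) = 1/(1 − 0.766) = 1/0.234 ≈ 4.274.
The tax multiplier is −c × k ≈ −3.274, so ΔY = k × (−c·ΔT) = (−€403.682 million) / 0.234 ≈ −€1,725.1 million.

−€1,725.1 million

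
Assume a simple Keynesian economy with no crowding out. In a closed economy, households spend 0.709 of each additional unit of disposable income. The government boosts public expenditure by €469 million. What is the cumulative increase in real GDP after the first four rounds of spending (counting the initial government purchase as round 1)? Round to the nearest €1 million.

€1,204 million

Round 1 adds ΔG = €469 million; each later round is MPC = 0.709 times the previous.
After 4 rounds: 469 + 332.521 + 235.757389 + 167.151988801 = ΔG·(1 − c^4)/(1 − c) = 469 × (1 − 0.252688187761)/0.291 ≈ €1,204 million.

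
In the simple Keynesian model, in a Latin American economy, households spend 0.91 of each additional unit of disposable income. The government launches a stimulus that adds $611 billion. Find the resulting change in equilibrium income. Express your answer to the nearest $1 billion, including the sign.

Government-spending multiplier = 1/(1 − MPC) = 1/(1 − 0.91) = 1/0.09 ≈ 11.111.
ΔY = k × ΔG = (+$611 billion) / 0.09 ≈ +$6,789 billion.

+$6,789 billion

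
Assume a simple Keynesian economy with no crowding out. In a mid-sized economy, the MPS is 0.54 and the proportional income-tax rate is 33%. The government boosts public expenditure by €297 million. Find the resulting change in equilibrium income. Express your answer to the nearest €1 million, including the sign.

MPC = 1 − MPS = 1 − 0.54 = 0.46.
Expenditure multiplier = 1/(1 − c(1−t)) = 1/(1 − 0.46×0.67) = 1/0.6918 ≈ 1.446.
ΔY = k × ΔG = (+€297 million) / 0.6918 ≈ +€429 million.

+€429 million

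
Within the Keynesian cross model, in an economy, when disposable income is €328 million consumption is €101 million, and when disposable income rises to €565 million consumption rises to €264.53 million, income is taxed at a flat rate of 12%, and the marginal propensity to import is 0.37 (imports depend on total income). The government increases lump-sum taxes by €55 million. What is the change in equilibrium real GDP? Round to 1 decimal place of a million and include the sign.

MPC = ΔC/ΔYd = (264.53 − 101)/(565 − 328) = 163.53/237 = 0.69.
A lump-sum tax change of +€55 million shifts disposable income by −€55 million; first-round consumption changes by −c × ΔT = −0.69 × (+€55 million) = −€37.95 million.
Expenditure multiplier = 1/(1 − c(1−t) + m) = 1/(1 − 0.69×0.88 + 0.37) = 1/0.7628 ≈ 1.311.
The tax multiplier is −c × k ≈ −0.905, so ΔY = k × (−c·ΔT) = (−€37.95 million) / 0.7628 ≈ −€49.8 million.

−€49.8 million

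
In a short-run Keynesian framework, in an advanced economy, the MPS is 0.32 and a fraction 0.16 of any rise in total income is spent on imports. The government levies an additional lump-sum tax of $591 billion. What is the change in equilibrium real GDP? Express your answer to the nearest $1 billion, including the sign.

MPC = 1 − MPS = 1 − 0.32 = 0.68.
A lump-sum tax change of +$591 billion shifts disposable income by −$591 billion; first-round consumption changes by −c × ΔT = −0.68 × (+$591 billion) = −$401.88 billion.
Expenditure multiplier = 1/(1 − c + m) = 1/(1 − 0.68 + 0.16) = 1/0.48 ≈ 2.083.
The tax multiplier is −c × k ≈ −1.417, so ΔY = k × (−c·ΔT) = (−$401.88 billion) / 0.48 ≈ −$837 billion.

−$837 billion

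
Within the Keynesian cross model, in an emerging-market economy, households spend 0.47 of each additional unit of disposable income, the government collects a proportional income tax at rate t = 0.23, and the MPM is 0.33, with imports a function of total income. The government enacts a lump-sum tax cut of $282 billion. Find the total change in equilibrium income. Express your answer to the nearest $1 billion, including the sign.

A lump-sum tax change of −$282 billion shifts disposable income by +$282 billion; first-round consumption changes by −c × ΔT = −0.47 × (−$282 billion) = +$132.54 billion.
Expenditure multiplier = 1/(1 − c(1−t) + m) = 1/(1 − 0.47×0.77 + 0.33) = 1/0.9681 ≈ 1.033.
The tax multiplier is −c × k ≈ −0.485, so ΔY = k × (−c·ΔT) = (+$132.54 billion) / 0.9681 ≈ +$137 billion.

+$137 billion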